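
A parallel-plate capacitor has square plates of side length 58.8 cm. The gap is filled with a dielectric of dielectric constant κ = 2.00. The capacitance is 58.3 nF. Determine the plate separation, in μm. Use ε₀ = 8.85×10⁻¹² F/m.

105 μm

A = (58.8 cm)² = 0.346 m².
d = κε₀A/C = 2.00 × 8.85×10⁻¹² × 0.346 / 5.83×10⁻⁸ = 1.05×10⁻⁴ m.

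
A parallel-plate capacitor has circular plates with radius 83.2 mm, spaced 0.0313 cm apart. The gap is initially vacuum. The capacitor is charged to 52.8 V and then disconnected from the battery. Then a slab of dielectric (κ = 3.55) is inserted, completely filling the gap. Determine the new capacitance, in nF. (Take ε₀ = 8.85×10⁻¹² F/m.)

2.18 nF

A = π(83.2 mm)² = 2.17×10⁻² m².
Initially C₁ = ε₀A/d = 8.85×10⁻¹² × 2.17×10⁻² / 3.13×10⁻⁴ = 6.15×10⁻¹⁰ F.
C = κε₀A/d scales with κ, so C₂/C₁ = κ = 3.55.
C₂ = 3.55 × 6.15×10⁻¹⁰ = 2.18×10⁻⁹ F.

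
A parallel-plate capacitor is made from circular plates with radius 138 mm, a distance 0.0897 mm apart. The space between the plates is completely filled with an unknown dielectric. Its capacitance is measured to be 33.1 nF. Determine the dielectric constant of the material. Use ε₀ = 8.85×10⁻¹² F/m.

A = π(138 mm)² = 5.98×10⁻² m².
κ = Cd/(ε₀A) = 3.31×10⁻⁸ × 8.97×10⁻⁵ / (8.85×10⁻¹² × 5.98×10⁻²) = 5.61.

κ ≈ 5.61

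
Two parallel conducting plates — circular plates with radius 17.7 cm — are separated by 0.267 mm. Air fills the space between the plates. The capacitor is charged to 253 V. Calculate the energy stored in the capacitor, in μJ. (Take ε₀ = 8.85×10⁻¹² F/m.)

A = π(17.7 cm)² = 9.84×10⁻² m².
C = ε₀A/d = 8.85×10⁻¹² × 9.84×10⁻² / 2.67×10⁻⁴ = 3.26×10⁻⁹ F.
U = ½CV² = ½ × 3.26×10⁻⁹ × (253)² = 1.04×10⁻⁴ J.

U ≈ 104 μJ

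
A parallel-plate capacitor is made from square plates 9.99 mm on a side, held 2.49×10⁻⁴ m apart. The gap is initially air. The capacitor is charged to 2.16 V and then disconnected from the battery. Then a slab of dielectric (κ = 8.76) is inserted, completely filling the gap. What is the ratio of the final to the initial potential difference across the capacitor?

Isolated ⇒ Q is held fixed.
C₂ = 8.76 C₁ and V = Q/C, so V₂/V₁ = C₁/C₂ = 0.114.

0.114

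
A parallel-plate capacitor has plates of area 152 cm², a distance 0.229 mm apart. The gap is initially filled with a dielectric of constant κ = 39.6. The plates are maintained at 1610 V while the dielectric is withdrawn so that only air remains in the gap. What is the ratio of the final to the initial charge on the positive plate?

Q₂/Q₁ ≈ 0.0253

Battery connected ⇒ V is held fixed.
C₂ = 0.0253 C₁ and Q = CV, so Q₂/Q₁ = C₂/C₁ = 0.0253.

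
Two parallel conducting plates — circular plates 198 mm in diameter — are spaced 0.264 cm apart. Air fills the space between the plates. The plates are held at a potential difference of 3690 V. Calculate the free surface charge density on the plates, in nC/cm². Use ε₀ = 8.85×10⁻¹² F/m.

σ ≈ 1.24 nC/cm²

A = π(198/2 mm)² = 3.08×10⁻² m².
C = ε₀A/d = 8.85×10⁻¹² × 3.08×10⁻² / 2.64×10⁻³ = 1.03×10⁻¹⁰ F.
σ = Q/A = CV/A = 1.03×10⁻¹⁰ × 3690 / 3.08×10⁻² = 1.24×10⁻⁵ C/m².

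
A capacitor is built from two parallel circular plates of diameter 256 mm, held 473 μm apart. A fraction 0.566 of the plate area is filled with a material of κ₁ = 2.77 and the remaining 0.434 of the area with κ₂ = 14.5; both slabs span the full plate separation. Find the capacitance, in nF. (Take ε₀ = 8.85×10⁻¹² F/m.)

A = π(256/2 mm)² = 5.15×10⁻² m².
Side-by-side slabs ⇒ two capacitors in parallel, each spanning the full gap.
C₁ = κ₁ε₀A₁/d = 2.77 × 8.85×10⁻¹² × 2.91×10⁻² / 4.73×10⁻⁴ = 1.51×10⁻⁹ F.
C₂ = κ₂ε₀A₂/d = 14.5 × 8.85×10⁻¹² × 2.23×10⁻² / 4.73×10⁻⁴ = 6.06×10⁻⁹ F.
C = C₁ + C₂ = 7.57×10⁻⁹ F.

C ≈ 7.57 nF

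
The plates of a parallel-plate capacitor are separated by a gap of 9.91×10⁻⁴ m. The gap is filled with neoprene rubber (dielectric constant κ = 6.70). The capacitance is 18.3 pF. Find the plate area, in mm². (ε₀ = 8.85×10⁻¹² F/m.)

A = Cd/(κε₀) = 1.83×10⁻¹¹ × 9.91×10⁻⁴ / (6.70 × 8.85×10⁻¹²) = 3.06×10⁻⁴ m².

A ≈ 306 mm²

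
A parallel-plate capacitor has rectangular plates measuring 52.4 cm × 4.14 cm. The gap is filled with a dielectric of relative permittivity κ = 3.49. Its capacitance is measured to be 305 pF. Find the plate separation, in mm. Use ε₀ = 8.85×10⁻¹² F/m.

A = 52.4 × 4.14 cm² = 2.17×10⁻² m².
d = κε₀A/C = 3.49 × 8.85×10⁻¹² × 2.17×10⁻² / 3.05×10⁻¹⁰ = 2.20×10⁻³ m.

d ≈ 2.20 mm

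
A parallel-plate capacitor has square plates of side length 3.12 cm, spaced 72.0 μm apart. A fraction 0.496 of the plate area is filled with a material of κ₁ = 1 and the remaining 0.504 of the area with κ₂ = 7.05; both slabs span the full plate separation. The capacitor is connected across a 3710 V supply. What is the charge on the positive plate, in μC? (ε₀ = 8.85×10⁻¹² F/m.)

A = (3.12 cm)² = 9.73×10⁻⁴ m².
Side-by-side slabs ⇒ two capacitors in parallel, each spanning the full gap.
C₁ = κ₁ε₀A₁/d = 1.00 × 8.85×10⁻¹² × 4.83×10⁻⁴ / 7.20×10⁻⁵ = 5.93×10⁻¹¹ F.
C₂ = κ₂ε₀A₂/d = 7.05 × 8.85×10⁻¹² × 4.91×10⁻⁴ / 7.20×10⁻⁵ = 4.25×10⁻¹⁰ F.
C = C₁ + C₂ = 4.84×10⁻¹⁰ F.
Q = CV = 4.84×10⁻¹⁰ × 3710 = 1.80×10⁻⁶ C.

1.80 μC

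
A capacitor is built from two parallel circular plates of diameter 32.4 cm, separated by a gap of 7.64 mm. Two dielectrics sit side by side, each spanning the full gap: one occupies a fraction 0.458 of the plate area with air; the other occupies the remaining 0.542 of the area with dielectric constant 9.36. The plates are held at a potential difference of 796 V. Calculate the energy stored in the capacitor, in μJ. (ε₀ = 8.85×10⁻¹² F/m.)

U ≈ 167 μJ

A = π(32.4/2 cm)² = 8.24×10⁻² m².
Side-by-side slabs ⇒ two capacitors in parallel, each spanning the full gap.
C₁ = κ₁ε₀A₁/d = 1.00 × 8.85×10⁻¹² × 3.78×10⁻² / 7.64×10⁻³ = 4.37×10⁻¹¹ F.
C₂ = κ₂ε₀A₂/d = 9.36 × 8.85×10⁻¹² × 4.47×10⁻² / 7.64×10⁻³ = 4.85×10⁻¹⁰ F.
C = C₁ + C₂ = 5.28×10⁻¹⁰ F.
U = ½CV² = ½ × 5.28×10⁻¹⁰ × (796)² = 1.67×10⁻⁴ J.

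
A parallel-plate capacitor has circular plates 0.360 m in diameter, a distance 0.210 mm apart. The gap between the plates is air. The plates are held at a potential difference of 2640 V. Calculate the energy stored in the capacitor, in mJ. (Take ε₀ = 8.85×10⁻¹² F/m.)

14.9 mJ

A = π(0.360/2 m)² = 0.102 m².
C = ε₀A/d = 8.85×10⁻¹² × 0.102 / 2.10×10⁻⁴ = 4.29×10⁻⁹ F.
U = ½CV² = ½ × 4.29×10⁻⁹ × (2640)² = 1.49×10⁻² J.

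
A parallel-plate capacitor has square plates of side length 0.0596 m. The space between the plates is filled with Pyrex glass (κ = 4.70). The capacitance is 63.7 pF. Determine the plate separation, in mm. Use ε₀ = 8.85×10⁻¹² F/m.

A = (0.0596 m)² = 3.55×10⁻³ m².
d = κε₀A/C = 4.70 × 8.85×10⁻¹² × 3.55×10⁻³ / 6.37×10⁻¹¹ = 2.32×10⁻³ m.

d ≈ 2.32 mm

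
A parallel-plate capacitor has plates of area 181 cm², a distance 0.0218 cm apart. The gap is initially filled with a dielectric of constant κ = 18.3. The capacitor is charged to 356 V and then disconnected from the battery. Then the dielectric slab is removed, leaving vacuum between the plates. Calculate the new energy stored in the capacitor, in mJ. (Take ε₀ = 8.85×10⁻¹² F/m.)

15.6 mJ

A = 181 cm² = 1.81×10⁻² m².
Initially C₁ = κε₀A/d = 18.3 × 8.85×10⁻¹² × 1.81×10⁻² / 2.18×10⁻⁴ = 1.34×10⁻⁸ F.
U₁ = 8.52×10⁻⁴ J.
Isolated ⇒ Q is held fixed. C₂ = 0.0546 C₁ and U = Q²/(2C), so U₂/U₁ = C₁/C₂ = 18.3.
U₂ = 18.3 × 8.52×10⁻⁴ = 1.56×10⁻² J.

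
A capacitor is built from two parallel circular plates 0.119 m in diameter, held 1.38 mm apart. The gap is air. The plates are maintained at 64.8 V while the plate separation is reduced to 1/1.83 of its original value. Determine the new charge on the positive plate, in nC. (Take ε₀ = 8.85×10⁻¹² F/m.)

8.46 nC

A = π(0.119/2 m)² = 1.11×10⁻² m².
Initially C₁ = ε₀A/d = 8.85×10⁻¹² × 1.11×10⁻² / 1.38×10⁻³ = 7.13×10⁻¹¹ F.
Q₁ = 4.62×10⁻⁹ C.
Battery connected ⇒ V is held fixed. C₂ = 1.83 C₁ and Q = CV, so Q₂/Q₁ = C₂/C₁ = 1.83.
Q₂ = 1.83 × 4.62×10⁻⁹ = 8.46×10⁻⁹ C.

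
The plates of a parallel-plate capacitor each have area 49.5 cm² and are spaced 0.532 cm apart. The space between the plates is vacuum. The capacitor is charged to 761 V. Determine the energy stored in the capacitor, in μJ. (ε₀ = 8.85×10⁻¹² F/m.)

2.38 μJ

A = 49.5 cm² = 4.95×10⁻³ m².
C = ε₀A/d = 8.85×10⁻¹² × 4.95×10⁻³ / 5.32×10⁻³ = 8.23×10⁻¹² F.
U = ½CV² = ½ × 8.23×10⁻¹² × (761)² = 2.38×10⁻⁶ J.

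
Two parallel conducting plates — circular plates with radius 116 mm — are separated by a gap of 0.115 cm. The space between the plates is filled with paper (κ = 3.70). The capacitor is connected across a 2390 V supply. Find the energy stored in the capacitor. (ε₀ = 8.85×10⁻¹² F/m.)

3.44 mJ

A = π(116 mm)² = 4.23×10⁻² m².
C = κε₀A/d = 3.70 × 8.85×10⁻¹² × 4.23×10⁻² / 1.15×10⁻³ = 1.20×10⁻⁹ F.
U = ½CV² = ½ × 1.20×10⁻⁹ × (2390)² = 3.44×10⁻³ J.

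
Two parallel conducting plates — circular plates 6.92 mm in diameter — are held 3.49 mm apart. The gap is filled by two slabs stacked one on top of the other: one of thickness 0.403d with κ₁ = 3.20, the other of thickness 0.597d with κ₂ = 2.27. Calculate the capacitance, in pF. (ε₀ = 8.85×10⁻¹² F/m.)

A = π(6.92/2 mm)² = 3.76×10⁻⁵ m².
Stacked slabs ⇒ two capacitors in series, each with the full plate area.
C₁ = κ₁ε₀A/d₁ = 3.20 × 8.85×10⁻¹² × 3.76×10⁻⁵ / 1.41×10⁻³ = 7.57×10⁻¹³ F.
C₂ = κ₂ε₀A/d₂ = 2.27 × 8.85×10⁻¹² × 3.76×10⁻⁵ / 2.08×10⁻³ = 3.63×10⁻¹³ F.
C = (1/C₁ + 1/C₂)⁻¹ = 2.45×10⁻¹³ F.

0.245 pF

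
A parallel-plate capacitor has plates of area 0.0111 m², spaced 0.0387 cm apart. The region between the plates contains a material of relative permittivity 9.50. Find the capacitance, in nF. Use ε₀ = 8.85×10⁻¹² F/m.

C ≈ 2.41 nF

C = κε₀A/d = 9.50 × 8.85×10⁻¹² × 1.11×10⁻² / 3.87×10⁻⁴ = 2.41×10⁻⁹ F.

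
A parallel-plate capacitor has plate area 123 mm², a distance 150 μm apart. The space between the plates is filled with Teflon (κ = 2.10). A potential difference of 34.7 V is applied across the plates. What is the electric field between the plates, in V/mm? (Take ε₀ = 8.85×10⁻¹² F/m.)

E ≈ 231 V/mm

E = V/d = 34.7 / 1.50×10⁻⁴ = 2.31×10⁵ V/m.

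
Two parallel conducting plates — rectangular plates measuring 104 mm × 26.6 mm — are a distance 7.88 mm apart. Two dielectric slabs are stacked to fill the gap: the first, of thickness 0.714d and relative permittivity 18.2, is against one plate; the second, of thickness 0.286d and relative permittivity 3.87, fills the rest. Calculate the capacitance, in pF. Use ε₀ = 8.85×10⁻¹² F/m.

A = 104 × 26.6 mm² = 2.77×10⁻³ m².
Stacked slabs ⇒ two capacitors in series, each with the full plate area.
C₁ = κ₁ε₀A/d₁ = 18.2 × 8.85×10⁻¹² × 2.77×10⁻³ / 5.63×10⁻³ = 7.92×10⁻¹¹ F.
C₂ = κ₂ε₀A/d₂ = 3.87 × 8.85×10⁻¹² × 2.77×10⁻³ / 2.25×10⁻³ = 4.20×10⁻¹¹ F.
C = (1/C₁ + 1/C₂)⁻¹ = 2.75×10⁻¹¹ F.

27.5 pF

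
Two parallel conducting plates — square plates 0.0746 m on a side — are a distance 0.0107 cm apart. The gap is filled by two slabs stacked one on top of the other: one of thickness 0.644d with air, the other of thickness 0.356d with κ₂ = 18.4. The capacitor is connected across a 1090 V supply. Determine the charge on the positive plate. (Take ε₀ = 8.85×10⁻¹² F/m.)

A = (0.0746 m)² = 5.57×10⁻³ m².
Stacked slabs ⇒ two capacitors in series, each with the full plate area.
C₁ = κ₁ε₀A/d₁ = 1.00 × 8.85×10⁻¹² × 5.57×10⁻³ / 6.89×10⁻⁵ = 7.15×10⁻¹⁰ F.
C₂ = κ₂ε₀A/d₂ = 18.4 × 8.85×10⁻¹² × 5.57×10⁻³ / 3.81×10⁻⁵ = 2.38×10⁻⁸ F.
C = (1/C₁ + 1/C₂)⁻¹ = 6.94×10⁻¹⁰ F.
Q = CV = 6.94×10⁻¹⁰ × 1090 = 7.56×10⁻⁷ C.

0.756 μC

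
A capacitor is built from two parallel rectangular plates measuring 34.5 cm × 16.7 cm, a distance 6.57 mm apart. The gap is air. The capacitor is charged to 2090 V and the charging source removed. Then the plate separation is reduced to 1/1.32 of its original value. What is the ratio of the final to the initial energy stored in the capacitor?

U₂/U₁ ≈ 0.758

Isolated ⇒ Q is held fixed.
C₂ = 1.32 C₁ and U = Q²/(2C), so U₂/U₁ = C₁/C₂ = 0.758.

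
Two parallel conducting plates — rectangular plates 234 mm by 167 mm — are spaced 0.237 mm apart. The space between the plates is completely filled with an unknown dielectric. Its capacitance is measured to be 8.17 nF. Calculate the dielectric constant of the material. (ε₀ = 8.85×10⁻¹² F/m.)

A = 234 × 167 mm² = 3.91×10⁻² m².
κ = Cd/(ε₀A) = 8.17×10⁻⁹ × 2.37×10⁻⁴ / (8.85×10⁻¹² × 3.91×10⁻²) = 5.60.

κ ≈ 5.60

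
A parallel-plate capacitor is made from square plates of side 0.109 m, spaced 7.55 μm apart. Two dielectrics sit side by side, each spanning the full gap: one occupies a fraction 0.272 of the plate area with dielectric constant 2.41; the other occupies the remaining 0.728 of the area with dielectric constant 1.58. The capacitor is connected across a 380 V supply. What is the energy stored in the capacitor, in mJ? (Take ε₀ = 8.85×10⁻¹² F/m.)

1.82 mJ

A = (0.109 m)² = 1.19×10⁻² m².
Side-by-side slabs ⇒ two capacitors in parallel, each spanning the full gap.
C₁ = κ₁ε₀A₁/d = 2.41 × 8.85×10⁻¹² × 3.23×10⁻³ / 7.55×10⁻⁶ = 9.13×10⁻⁹ F.
C₂ = κ₂ε₀A₂/d = 1.58 × 8.85×10⁻¹² × 8.65×10⁻³ / 7.55×10⁻⁶ = 1.60×10⁻⁸ F.
C = C₁ + C₂ = 2.51×10⁻⁸ F.
U = ½CV² = ½ × 2.51×10⁻⁸ × (380)² = 1.82×10⁻³ J.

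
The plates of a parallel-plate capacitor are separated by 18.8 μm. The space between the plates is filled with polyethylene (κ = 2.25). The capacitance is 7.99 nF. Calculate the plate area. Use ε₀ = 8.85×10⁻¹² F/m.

A ≈ 75.4 cm²

A = Cd/(κε₀) = 7.99×10⁻⁹ × 1.88×10⁻⁵ / (2.25 × 8.85×10⁻¹²) = 7.54×10⁻³ m².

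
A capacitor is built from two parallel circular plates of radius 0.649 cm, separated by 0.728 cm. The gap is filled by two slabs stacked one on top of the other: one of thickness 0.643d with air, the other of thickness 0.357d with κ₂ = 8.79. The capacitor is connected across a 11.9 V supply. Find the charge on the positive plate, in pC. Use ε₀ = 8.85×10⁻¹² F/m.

A = π(0.649 cm)² = 1.32×10⁻⁴ m².
Stacked slabs ⇒ two capacitors in series, each with the full plate area.
C₁ = κ₁ε₀A/d₁ = 1.00 × 8.85×10⁻¹² × 1.32×10⁻⁴ / 4.68×10⁻³ = 2.50×10⁻¹³ F.
C₂ = κ₂ε₀A/d₂ = 8.79 × 8.85×10⁻¹² × 1.32×10⁻⁴ / 2.60×10⁻³ = 3.96×10⁻¹² F.
C = (1/C₁ + 1/C₂)⁻¹ = 2.35×10⁻¹³ F.
Q = CV = 2.35×10⁻¹³ × 11.9 = 2.80×10⁻¹² C.

2.80 pC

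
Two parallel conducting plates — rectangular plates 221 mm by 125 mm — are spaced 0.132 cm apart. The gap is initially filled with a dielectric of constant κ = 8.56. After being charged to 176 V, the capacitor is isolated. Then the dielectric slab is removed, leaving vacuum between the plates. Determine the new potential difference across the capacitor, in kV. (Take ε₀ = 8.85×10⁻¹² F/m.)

1.51 kV

A = 221 × 125 mm² = 2.76×10⁻² m².
Initially C₁ = κε₀A/d = 8.56 × 8.85×10⁻¹² × 2.76×10⁻² / 1.32×10⁻³ = 1.59×10⁻⁹ F.
V₁ = 1.76×10² V.
Isolated ⇒ Q is held fixed. C₂ = 0.117 C₁ and V = Q/C, so V₂/V₁ = C₁/C₂ = 8.56.
V₂ = 8.56 × 1.76×10² = 1.51×10³ V.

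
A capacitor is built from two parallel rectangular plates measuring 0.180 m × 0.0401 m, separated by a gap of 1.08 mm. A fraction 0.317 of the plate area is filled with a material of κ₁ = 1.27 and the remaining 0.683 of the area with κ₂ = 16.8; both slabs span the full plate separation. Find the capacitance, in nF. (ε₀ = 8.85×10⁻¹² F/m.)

A = 0.180 × 0.0401 m² = 7.22×10⁻³ m².
Side-by-side slabs ⇒ two capacitors in parallel, each spanning the full gap.
C₁ = κ₁ε₀A₁/d = 1.27 × 8.85×10⁻¹² × 2.29×10⁻³ / 1.08×10⁻³ = 2.38×10⁻¹¹ F.
C₂ = κ₂ε₀A₂/d = 16.8 × 8.85×10⁻¹² × 4.93×10⁻³ / 1.08×10⁻³ = 6.79×10⁻¹⁰ F.
C = C₁ + C₂ = 7.02×10⁻¹⁰ F.

C ≈ 0.702 nF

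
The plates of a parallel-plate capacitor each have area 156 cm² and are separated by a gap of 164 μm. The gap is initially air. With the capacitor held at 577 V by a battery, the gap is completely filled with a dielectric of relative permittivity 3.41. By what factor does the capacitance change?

C = κε₀A/d scales with κ, so C₂/C₁ = κ = 3.41.

C₂/C₁ ≈ 3.41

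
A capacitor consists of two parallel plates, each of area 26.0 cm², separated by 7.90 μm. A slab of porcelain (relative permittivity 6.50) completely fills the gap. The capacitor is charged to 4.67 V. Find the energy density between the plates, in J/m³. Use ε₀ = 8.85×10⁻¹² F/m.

E = V/d = 4.67 / 7.90×10⁻⁶ = 5.91×10⁵ V/m.
u = ½κε₀E² = ½ × 6.50 × 8.85×10⁻¹² × (5.91×10⁵)² = 10.1 J/m³.

10.1 J/m³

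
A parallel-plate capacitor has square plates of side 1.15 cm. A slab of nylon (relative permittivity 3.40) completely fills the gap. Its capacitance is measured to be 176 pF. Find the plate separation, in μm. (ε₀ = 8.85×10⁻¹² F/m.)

d ≈ 22.6 μm

A = (1.15 cm)² = 1.32×10⁻⁴ m².
d = κε₀A/C = 3.40 × 8.85×10⁻¹² × 1.32×10⁻⁴ / 1.76×10⁻¹⁰ = 2.26×10⁻⁵ m.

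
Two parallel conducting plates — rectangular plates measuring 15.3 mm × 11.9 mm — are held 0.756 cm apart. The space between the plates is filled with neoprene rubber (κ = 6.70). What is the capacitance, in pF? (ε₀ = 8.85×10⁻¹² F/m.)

C ≈ 1.43 pF

A = 15.3 × 11.9 mm² = 1.82×10⁻⁴ m².
C = κε₀A/d = 6.70 × 8.85×10⁻¹² × 1.82×10⁻⁴ / 7.56×10⁻³ = 1.43×10⁻¹² F.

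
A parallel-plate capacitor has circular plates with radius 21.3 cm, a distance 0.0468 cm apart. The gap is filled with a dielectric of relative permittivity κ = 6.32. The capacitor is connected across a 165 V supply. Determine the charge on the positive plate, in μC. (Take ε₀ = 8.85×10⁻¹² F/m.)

2.81 μC

A = π(21.3 cm)² = 0.143 m².
C = κε₀A/d = 6.32 × 8.85×10⁻¹² × 0.143 / 4.68×10⁻⁴ = 1.70×10⁻⁸ F.
Q = CV = 1.70×10⁻⁸ × 165 = 2.81×10⁻⁶ C.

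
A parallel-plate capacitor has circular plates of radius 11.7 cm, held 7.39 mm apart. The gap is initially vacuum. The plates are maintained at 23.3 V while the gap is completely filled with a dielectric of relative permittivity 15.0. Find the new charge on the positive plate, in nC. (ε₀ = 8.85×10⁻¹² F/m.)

18.0 nC

A = π(11.7 cm)² = 4.30×10⁻² m².
Initially C₁ = ε₀A/d = 8.85×10⁻¹² × 4.30×10⁻² / 7.39×10⁻³ = 5.15×10⁻¹¹ F.
Q₁ = 1.20×10⁻⁹ C.
Battery connected ⇒ V is held fixed. C₂ = 15.0 C₁ and Q = CV, so Q₂/Q₁ = C₂/C₁ = 15.0.
Q₂ = 15.0 × 1.20×10⁻⁹ = 1.80×10⁻⁸ C.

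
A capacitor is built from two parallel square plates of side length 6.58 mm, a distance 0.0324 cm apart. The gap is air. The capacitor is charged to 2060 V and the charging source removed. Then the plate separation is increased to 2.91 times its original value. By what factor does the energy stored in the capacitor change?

U₂/U₁ ≈ 2.91

Isolated ⇒ Q is held fixed.
C₂ = 0.344 C₁ and U = Q²/(2C), so U₂/U₁ = C₁/C₂ = 2.91.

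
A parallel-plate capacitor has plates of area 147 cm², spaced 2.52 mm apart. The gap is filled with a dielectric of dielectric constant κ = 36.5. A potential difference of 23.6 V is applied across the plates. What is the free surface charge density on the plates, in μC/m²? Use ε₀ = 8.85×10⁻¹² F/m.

A = 147 cm² = 1.47×10⁻² m².
C = κε₀A/d = 36.5 × 8.85×10⁻¹² × 1.47×10⁻² / 2.52×10⁻³ = 1.88×10⁻⁹ F.
σ = Q/A = CV/A = 1.88×10⁻⁹ × 23.6 / 1.47×10⁻² = 3.03×10⁻⁶ C/m².

3.03 μC/m²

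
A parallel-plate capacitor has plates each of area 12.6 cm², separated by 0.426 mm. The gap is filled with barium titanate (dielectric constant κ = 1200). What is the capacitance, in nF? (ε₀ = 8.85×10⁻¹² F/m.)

31.4 nF

A = 12.6 cm² = 1.26×10⁻³ m².
C = κε₀A/d = 1200 × 8.85×10⁻¹² × 1.26×10⁻³ / 4.26×10⁻⁴ = 3.14×10⁻⁸ F.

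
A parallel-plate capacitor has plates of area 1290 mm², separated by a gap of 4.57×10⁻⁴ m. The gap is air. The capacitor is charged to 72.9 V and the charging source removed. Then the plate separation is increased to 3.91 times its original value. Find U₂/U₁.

Isolated ⇒ Q is held fixed.
C₂ = 0.256 C₁ and U = Q²/(2C), so U₂/U₁ = C₁/C₂ = 3.91.

U₂/U₁ ≈ 3.91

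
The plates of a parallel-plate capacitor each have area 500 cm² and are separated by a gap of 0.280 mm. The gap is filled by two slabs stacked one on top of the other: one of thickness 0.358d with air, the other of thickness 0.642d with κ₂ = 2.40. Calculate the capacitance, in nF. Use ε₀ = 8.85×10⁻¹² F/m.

C ≈ 2.53 nF

A = 500 cm² = 5.00×10⁻² m².
Stacked slabs ⇒ two capacitors in series, each with the full plate area.
C₁ = κ₁ε₀A/d₁ = 1.00 × 8.85×10⁻¹² × 5.00×10⁻² / 1.00×10⁻⁴ = 4.41×10⁻⁹ F.
C₂ = κ₂ε₀A/d₂ = 2.40 × 8.85×10⁻¹² × 5.00×10⁻² / 1.80×10⁻⁴ = 5.91×10⁻⁹ F.
C = (1/C₁ + 1/C₂)⁻¹ = 2.53×10⁻⁹ F.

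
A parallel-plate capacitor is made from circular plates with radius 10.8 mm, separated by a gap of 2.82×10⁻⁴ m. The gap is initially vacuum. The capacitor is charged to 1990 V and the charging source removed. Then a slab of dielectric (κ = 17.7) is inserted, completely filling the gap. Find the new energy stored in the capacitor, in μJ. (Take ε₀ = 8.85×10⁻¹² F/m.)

A = π(10.8 mm)² = 3.66×10⁻⁴ m².
Initially C₁ = ε₀A/d = 8.85×10⁻¹² × 3.66×10⁻⁴ / 2.82×10⁻⁴ = 1.15×10⁻¹¹ F.
U₁ = 2.28×10⁻⁵ J.
Isolated ⇒ Q is held fixed. C₂ = 17.7 C₁ and U = Q²/(2C), so U₂/U₁ = C₁/C₂ = 0.0565.
U₂ = 0.0565 × 2.28×10⁻⁵ = 1.29×10⁻⁶ J.

U ≈ 1.29 μJ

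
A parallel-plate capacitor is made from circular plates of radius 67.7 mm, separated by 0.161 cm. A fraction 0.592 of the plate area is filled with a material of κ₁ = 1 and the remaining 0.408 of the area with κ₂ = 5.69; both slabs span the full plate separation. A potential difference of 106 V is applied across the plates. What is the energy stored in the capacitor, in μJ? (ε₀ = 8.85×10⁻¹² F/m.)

U ≈ 1.30 μJ

A = π(67.7 mm)² = 1.44×10⁻² m².
Side-by-side slabs ⇒ two capacitors in parallel, each spanning the full gap.
C₁ = κ₁ε₀A₁/d = 1.00 × 8.85×10⁻¹² × 8.52×10⁻³ / 1.61×10⁻³ = 4.69×10⁻¹¹ F.
C₂ = κ₂ε₀A₂/d = 5.69 × 8.85×10⁻¹² × 5.87×10⁻³ / 1.61×10⁻³ = 1.84×10⁻¹⁰ F.
C = C₁ + C₂ = 2.31×10⁻¹⁰ F.
U = ½CV² = ½ × 2.31×10⁻¹⁰ × (106)² = 1.30×10⁻⁶ J.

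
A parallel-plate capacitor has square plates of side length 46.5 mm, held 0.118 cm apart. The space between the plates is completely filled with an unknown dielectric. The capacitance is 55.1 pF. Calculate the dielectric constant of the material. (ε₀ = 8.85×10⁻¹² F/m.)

A = (46.5 mm)² = 2.16×10⁻³ m².
κ = Cd/(ε₀A) = 5.51×10⁻¹¹ × 1.18×10⁻³ / (8.85×10⁻¹² × 2.16×10⁻³) = 3.40.

κ ≈ 3.40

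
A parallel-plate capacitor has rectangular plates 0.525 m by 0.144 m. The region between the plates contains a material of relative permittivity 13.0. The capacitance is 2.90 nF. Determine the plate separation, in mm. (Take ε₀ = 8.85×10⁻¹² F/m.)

A = 0.525 × 0.144 m² = 7.56×10⁻² m².
d = κε₀A/C = 13.0 × 8.85×10⁻¹² × 7.56×10⁻² / 2.90×10⁻⁹ = 3.00×10⁻³ m.

d ≈ 3.00 mm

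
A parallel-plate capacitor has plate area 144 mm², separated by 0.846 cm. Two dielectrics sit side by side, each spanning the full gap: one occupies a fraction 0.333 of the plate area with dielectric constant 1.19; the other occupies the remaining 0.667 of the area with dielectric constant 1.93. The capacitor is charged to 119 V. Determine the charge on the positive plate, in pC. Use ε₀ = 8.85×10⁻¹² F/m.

A = 144 mm² = 1.44×10⁻⁴ m².
Side-by-side slabs ⇒ two capacitors in parallel, each spanning the full gap.
C₁ = κ₁ε₀A₁/d = 1.19 × 8.85×10⁻¹² × 4.80×10⁻⁵ / 8.46×10⁻³ = 5.97×10⁻¹⁴ F.
C₂ = κ₂ε₀A₂/d = 1.93 × 8.85×10⁻¹² × 9.60×10⁻⁵ / 8.46×10⁻³ = 1.94×10⁻¹³ F.
C = C₁ + C₂ = 2.54×10⁻¹³ F.
Q = CV = 2.54×10⁻¹³ × 119 = 3.02×10⁻¹¹ C.

Q ≈ 30.2 pC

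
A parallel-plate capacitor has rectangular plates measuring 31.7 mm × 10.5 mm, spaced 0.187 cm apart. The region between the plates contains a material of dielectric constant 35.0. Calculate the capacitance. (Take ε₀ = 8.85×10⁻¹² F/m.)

A = 31.7 × 10.5 mm² = 3.33×10⁻⁴ m².
C = κε₀A/d = 35.0 × 8.85×10⁻¹² × 3.33×10⁻⁴ / 1.87×10⁻³ = 5.51×10⁻¹¹ F.

55.1 pF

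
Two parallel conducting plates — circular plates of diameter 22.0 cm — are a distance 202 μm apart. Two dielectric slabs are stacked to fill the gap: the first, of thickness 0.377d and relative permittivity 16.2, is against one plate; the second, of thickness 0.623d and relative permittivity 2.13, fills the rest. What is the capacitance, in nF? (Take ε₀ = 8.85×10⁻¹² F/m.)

A = π(22.0/2 cm)² = 3.80×10⁻² m².
Stacked slabs ⇒ two capacitors in series, each with the full plate area.
C₁ = κ₁ε₀A/d₁ = 16.2 × 8.85×10⁻¹² × 3.80×10⁻² / 7.62×10⁻⁵ = 7.16×10⁻⁸ F.
C₂ = κ₂ε₀A/d₂ = 2.13 × 8.85×10⁻¹² × 3.80×10⁻² / 1.26×10⁻⁴ = 5.69×10⁻⁹ F.
C = (1/C₁ + 1/C₂)⁻¹ = 5.27×10⁻⁹ F.

5.27 nF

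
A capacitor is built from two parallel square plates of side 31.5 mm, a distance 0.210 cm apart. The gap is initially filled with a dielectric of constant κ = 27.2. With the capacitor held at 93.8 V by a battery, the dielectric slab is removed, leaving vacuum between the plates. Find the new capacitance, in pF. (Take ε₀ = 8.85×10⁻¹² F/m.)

A = (31.5 mm)² = 9.92×10⁻⁴ m².
Initially C₁ = κε₀A/d = 27.2 × 8.85×10⁻¹² × 9.92×10⁻⁴ / 2.10×10⁻³ = 1.14×10⁻¹⁰ F.
C = κε₀A/d scales with κ, so C₂/C₁ = 1/κ = 1/27.2 = 0.0368.
C₂ = 0.0368 × 1.14×10⁻¹⁰ = 4.18×10⁻¹² F.

4.18 pF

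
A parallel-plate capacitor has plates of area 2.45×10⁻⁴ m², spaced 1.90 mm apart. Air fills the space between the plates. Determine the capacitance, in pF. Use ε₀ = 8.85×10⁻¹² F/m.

1.14 pF

C = ε₀A/d = 8.85×10⁻¹² × 2.45×10⁻⁴ / 1.90×10⁻³ = 1.14×10⁻¹² F.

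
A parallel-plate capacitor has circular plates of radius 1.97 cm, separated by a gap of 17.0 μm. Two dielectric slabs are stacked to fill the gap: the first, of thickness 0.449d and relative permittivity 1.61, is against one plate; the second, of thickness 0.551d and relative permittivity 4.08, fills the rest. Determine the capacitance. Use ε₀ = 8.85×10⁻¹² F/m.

C ≈ 1.53 nF

A = π(1.97 cm)² = 1.22×10⁻³ m².
Stacked slabs ⇒ two capacitors in series, each with the full plate area.
C₁ = κ₁ε₀A/d₁ = 1.61 × 8.85×10⁻¹² × 1.22×10⁻³ / 7.63×10⁻⁶ = 2.28×10⁻⁹ F.
C₂ = κ₂ε₀A/d₂ = 4.08 × 8.85×10⁻¹² × 1.22×10⁻³ / 9.37×10⁻⁶ = 4.70×10⁻⁹ F.
C = (1/C₁ + 1/C₂)⁻¹ = 1.53×10⁻⁹ F.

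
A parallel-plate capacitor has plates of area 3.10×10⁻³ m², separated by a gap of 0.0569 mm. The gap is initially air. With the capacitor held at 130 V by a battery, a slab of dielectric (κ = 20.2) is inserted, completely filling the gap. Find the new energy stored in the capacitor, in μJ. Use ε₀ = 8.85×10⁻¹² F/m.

Initially C₁ = ε₀A/d = 8.85×10⁻¹² × 3.10×10⁻³ / 5.69×10⁻⁵ = 4.82×10⁻¹⁰ F.
U₁ = 4.07×10⁻⁶ J.
Battery connected ⇒ V is held fixed. C₂ = 20.2 C₁ and U = ½CV², so U₂/U₁ = C₂/C₁ = 20.2.
U₂ = 20.2 × 4.07×10⁻⁶ = 8.23×10⁻⁵ J.

82.3 μJ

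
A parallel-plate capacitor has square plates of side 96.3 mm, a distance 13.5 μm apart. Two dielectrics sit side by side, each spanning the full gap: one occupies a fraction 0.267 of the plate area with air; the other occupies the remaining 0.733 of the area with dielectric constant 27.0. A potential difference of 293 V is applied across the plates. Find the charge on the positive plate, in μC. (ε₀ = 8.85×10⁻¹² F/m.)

A = (96.3 mm)² = 9.27×10⁻³ m².
Side-by-side slabs ⇒ two capacitors in parallel, each spanning the full gap.
C₁ = κ₁ε₀A₁/d = 1.00 × 8.85×10⁻¹² × 2.48×10⁻³ / 1.35×10⁻⁵ = 1.62×10⁻⁹ F.
C₂ = κ₂ε₀A₂/d = 27.0 × 8.85×10⁻¹² × 6.80×10⁻³ / 1.35×10⁻⁵ = 1.20×10⁻⁷ F.
C = C₁ + C₂ = 1.22×10⁻⁷ F.
Q = CV = 1.22×10⁻⁷ × 293 = 3.57×10⁻⁵ C.

Q ≈ 35.7 μC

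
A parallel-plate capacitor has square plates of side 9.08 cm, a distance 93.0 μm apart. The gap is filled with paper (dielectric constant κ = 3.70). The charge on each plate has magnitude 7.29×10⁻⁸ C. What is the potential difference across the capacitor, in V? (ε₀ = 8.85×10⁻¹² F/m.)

A = (9.08 cm)² = 8.24×10⁻³ m².
C = κε₀A/d = 3.70 × 8.85×10⁻¹² × 8.24×10⁻³ / 9.30×10⁻⁵ = 2.90×10⁻⁹ F.
V = Q/C = 7.29×10⁻⁸ / 2.90×10⁻⁹ = 25.1 V.

V ≈ 25.1 V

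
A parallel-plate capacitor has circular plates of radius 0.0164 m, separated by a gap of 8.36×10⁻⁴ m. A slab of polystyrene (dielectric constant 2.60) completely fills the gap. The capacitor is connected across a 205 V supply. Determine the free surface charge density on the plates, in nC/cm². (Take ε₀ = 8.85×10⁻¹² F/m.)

0.564 nC/cm²

A = π(0.0164 m)² = 8.45×10⁻⁴ m².
C = κε₀A/d = 2.60 × 8.85×10⁻¹² × 8.45×10⁻⁴ / 8.36×10⁻⁴ = 2.33×10⁻¹¹ F.
σ = Q/A = CV/A = 2.33×10⁻¹¹ × 205 / 8.45×10⁻⁴ = 5.64×10⁻⁶ C/m².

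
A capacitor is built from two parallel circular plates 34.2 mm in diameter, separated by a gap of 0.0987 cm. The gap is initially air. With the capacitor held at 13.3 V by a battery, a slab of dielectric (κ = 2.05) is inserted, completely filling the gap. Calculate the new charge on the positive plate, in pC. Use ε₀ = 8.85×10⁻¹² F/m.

A = π(34.2/2 mm)² = 9.19×10⁻⁴ m².
Initially C₁ = ε₀A/d = 8.85×10⁻¹² × 9.19×10⁻⁴ / 9.87×10⁻⁴ = 8.24×10⁻¹² F.
Q₁ = 1.10×10⁻¹⁰ C.
Battery connected ⇒ V is held fixed. C₂ = 2.05 C₁ and Q = CV, so Q₂/Q₁ = C₂/C₁ = 2.05.
Q₂ = 2.05 × 1.10×10⁻¹⁰ = 2.25×10⁻¹⁰ C.

Q ≈ 225 pC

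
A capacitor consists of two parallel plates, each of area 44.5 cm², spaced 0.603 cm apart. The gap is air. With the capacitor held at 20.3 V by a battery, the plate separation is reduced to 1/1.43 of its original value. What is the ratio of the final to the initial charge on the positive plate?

1.43

Battery connected ⇒ V is held fixed.
C₂ = 1.43 C₁ and Q = CV, so Q₂/Q₁ = C₂/C₁ = 1.43.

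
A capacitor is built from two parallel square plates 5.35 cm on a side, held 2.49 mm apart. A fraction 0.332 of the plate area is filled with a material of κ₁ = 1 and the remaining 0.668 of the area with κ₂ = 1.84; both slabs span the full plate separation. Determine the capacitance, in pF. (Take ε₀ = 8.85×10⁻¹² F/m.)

A = (5.35 cm)² = 2.86×10⁻³ m².
Side-by-side slabs ⇒ two capacitors in parallel, each spanning the full gap.
C₁ = κ₁ε₀A₁/d = 1.00 × 8.85×10⁻¹² × 9.50×10⁻⁴ / 2.49×10⁻³ = 3.38×10⁻¹² F.
C₂ = κ₂ε₀A₂/d = 1.84 × 8.85×10⁻¹² × 1.91×10⁻³ / 2.49×10⁻³ = 1.25×10⁻¹¹ F.
C = C₁ + C₂ = 1.59×10⁻¹¹ F.

15.9 pF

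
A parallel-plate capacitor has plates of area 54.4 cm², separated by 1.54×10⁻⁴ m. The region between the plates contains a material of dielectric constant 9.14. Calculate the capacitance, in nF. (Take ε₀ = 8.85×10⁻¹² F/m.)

2.86 nF

A = 54.4 cm² = 5.44×10⁻³ m².
C = κε₀A/d = 9.14 × 8.85×10⁻¹² × 5.44×10⁻³ / 1.54×10⁻⁴ = 2.86×10⁻⁹ F.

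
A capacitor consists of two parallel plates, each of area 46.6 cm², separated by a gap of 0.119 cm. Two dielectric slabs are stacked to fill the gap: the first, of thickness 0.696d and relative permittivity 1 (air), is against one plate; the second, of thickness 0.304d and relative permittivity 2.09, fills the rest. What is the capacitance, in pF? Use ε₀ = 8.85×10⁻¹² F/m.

41.2 pF

A = 46.6 cm² = 4.66×10⁻³ m².
Stacked slabs ⇒ two capacitors in series, each with the full plate area.
C₁ = κ₁ε₀A/d₁ = 1.00 × 8.85×10⁻¹² × 4.66×10⁻³ / 8.28×10⁻⁴ = 4.98×10⁻¹¹ F.
C₂ = κ₂ε₀A/d₂ = 2.09 × 8.85×10⁻¹² × 4.66×10⁻³ / 3.62×10⁻⁴ = 2.38×10⁻¹⁰ F.
C = (1/C₁ + 1/C₂)⁻¹ = 4.12×10⁻¹¹ F.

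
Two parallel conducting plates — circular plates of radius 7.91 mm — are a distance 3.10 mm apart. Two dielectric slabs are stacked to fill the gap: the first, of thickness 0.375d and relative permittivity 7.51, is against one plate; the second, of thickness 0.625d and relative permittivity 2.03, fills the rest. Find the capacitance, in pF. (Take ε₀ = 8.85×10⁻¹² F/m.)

1.57 pF

A = π(7.91 mm)² = 1.97×10⁻⁴ m².
Stacked slabs ⇒ two capacitors in series, each with the full plate area.
C₁ = κ₁ε₀A/d₁ = 7.51 × 8.85×10⁻¹² × 1.97×10⁻⁴ / 1.16×10⁻³ = 1.12×10⁻¹¹ F.
C₂ = κ₂ε₀A/d₂ = 2.03 × 8.85×10⁻¹² × 1.97×10⁻⁴ / 1.94×10⁻³ = 1.82×10⁻¹² F.
C = (1/C₁ + 1/C₂)⁻¹ = 1.57×10⁻¹² F.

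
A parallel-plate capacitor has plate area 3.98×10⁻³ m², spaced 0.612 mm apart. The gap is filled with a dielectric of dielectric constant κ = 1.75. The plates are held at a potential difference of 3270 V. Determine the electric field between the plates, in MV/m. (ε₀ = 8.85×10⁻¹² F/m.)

E = V/d = 3270 / 6.12×10⁻⁴ = 5.34×10⁶ V/m.

5.34 MV/m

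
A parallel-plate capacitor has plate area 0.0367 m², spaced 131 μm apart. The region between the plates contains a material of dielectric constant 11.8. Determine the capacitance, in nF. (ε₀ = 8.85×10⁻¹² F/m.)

C ≈ 29.3 nF

C = κε₀A/d = 11.8 × 8.85×10⁻¹² × 3.67×10⁻² / 1.31×10⁻⁴ = 2.93×10⁻⁸ F.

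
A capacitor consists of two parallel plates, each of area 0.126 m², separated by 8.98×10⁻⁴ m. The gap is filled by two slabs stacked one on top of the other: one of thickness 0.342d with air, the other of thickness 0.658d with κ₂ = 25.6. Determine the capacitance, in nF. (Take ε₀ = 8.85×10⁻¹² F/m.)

C ≈ 3.38 nF

Stacked slabs ⇒ two capacitors in series, each with the full plate area.
C₁ = κ₁ε₀A/d₁ = 1.00 × 8.85×10⁻¹² × 0.126 / 3.07×10⁻⁴ = 3.63×10⁻⁹ F.
C₂ = κ₂ε₀A/d₂ = 25.6 × 8.85×10⁻¹² × 0.126 / 5.91×10⁻⁴ = 4.83×10⁻⁸ F.
C = (1/C₁ + 1/C₂)⁻¹ = 3.38×10⁻⁹ F.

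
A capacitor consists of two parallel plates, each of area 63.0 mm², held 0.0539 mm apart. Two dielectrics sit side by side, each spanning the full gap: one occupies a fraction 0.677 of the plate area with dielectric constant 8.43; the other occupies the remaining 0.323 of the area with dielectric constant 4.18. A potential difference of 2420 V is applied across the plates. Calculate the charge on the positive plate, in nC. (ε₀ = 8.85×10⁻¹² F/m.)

177 nC

A = 63.0 mm² = 6.30×10⁻⁵ m².
Side-by-side slabs ⇒ two capacitors in parallel, each spanning the full gap.
C₁ = κ₁ε₀A₁/d = 8.43 × 8.85×10⁻¹² × 4.27×10⁻⁵ / 5.39×10⁻⁵ = 5.90×10⁻¹¹ F.
C₂ = κ₂ε₀A₂/d = 4.18 × 8.85×10⁻¹² × 2.03×10⁻⁵ / 5.39×10⁻⁵ = 1.40×10⁻¹¹ F.
C = C₁ + C₂ = 7.30×10⁻¹¹ F.
Q = CV = 7.30×10⁻¹¹ × 2420 = 1.77×10⁻⁷ C.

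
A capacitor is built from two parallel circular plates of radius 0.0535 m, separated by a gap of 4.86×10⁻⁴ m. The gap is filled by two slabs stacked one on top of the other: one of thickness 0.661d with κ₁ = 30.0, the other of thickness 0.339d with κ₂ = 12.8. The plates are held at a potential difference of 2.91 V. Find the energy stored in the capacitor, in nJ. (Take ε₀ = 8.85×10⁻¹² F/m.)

U ≈ 14.3 nJ

A = π(0.0535 m)² = 8.99×10⁻³ m².
Stacked slabs ⇒ two capacitors in series, each with the full plate area.
C₁ = κ₁ε₀A/d₁ = 30.0 × 8.85×10⁻¹² × 8.99×10⁻³ / 3.21×10⁻⁴ = 7.43×10⁻⁹ F.
C₂ = κ₂ε₀A/d₂ = 12.8 × 8.85×10⁻¹² × 8.99×10⁻³ / 1.65×10⁻⁴ = 6.18×10⁻⁹ F.
C = (1/C₁ + 1/C₂)⁻¹ = 3.37×10⁻⁹ F.
U = ½CV² = ½ × 3.37×10⁻⁹ × (2.91)² = 1.43×10⁻⁸ J.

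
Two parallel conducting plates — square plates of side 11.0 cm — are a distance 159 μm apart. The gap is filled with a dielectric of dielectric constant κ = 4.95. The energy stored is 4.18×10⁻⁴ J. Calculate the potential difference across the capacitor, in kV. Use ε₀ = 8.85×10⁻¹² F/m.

0.501 kV

A = (11.0 cm)² = 1.21×10⁻² m².
C = κε₀A/d = 4.95 × 8.85×10⁻¹² × 1.21×10⁻² / 1.59×10⁻⁴ = 3.33×10⁻⁹ F.
V = √(2U/C) = √(2 × 4.18×10⁻⁴ / 3.33×10⁻⁹) = 5.01×10² V.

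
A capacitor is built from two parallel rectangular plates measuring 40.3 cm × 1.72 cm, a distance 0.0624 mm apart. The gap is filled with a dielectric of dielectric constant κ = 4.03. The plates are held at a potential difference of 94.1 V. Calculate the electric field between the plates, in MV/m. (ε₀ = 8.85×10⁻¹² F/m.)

E = V/d = 94.1 / 6.24×10⁻⁵ = 1.51×10⁶ V/m.

E ≈ 1.51 MV/m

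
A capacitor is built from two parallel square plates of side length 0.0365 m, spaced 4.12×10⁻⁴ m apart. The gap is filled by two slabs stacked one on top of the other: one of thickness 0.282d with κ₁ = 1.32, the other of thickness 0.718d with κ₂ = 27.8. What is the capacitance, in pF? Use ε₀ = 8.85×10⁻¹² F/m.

A = (0.0365 m)² = 1.33×10⁻³ m².
Stacked slabs ⇒ two capacitors in series, each with the full plate area.
C₁ = κ₁ε₀A/d₁ = 1.32 × 8.85×10⁻¹² × 1.33×10⁻³ / 1.16×10⁻⁴ = 1.34×10⁻¹⁰ F.
C₂ = κ₂ε₀A/d₂ = 27.8 × 8.85×10⁻¹² × 1.33×10⁻³ / 2.96×10⁻⁴ = 1.11×10⁻⁹ F.
C = (1/C₁ + 1/C₂)⁻¹ = 1.20×10⁻¹⁰ F.

120 pF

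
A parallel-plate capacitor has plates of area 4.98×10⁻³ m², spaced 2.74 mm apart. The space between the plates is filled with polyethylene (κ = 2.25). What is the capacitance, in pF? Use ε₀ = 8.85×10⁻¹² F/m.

C ≈ 36.2 pF

C = κε₀A/d = 2.25 × 8.85×10⁻¹² × 4.98×10⁻³ / 2.74×10⁻³ = 3.62×10⁻¹¹ F.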